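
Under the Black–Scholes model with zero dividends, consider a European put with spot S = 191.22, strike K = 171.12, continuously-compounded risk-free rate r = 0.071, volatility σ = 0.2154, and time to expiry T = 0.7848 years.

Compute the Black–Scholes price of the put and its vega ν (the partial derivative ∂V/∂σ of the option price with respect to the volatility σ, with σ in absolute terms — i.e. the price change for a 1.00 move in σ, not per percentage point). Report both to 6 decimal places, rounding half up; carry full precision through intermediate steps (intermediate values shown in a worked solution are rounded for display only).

price = 3.525235
ν = 42.242580

σ√T = 0.2154·√0.7848 = 0.190821
d₁ = (ln(S/K) + (r+σ²/2)T) / (σ√T) = (ln(191.22/171.12) + (0.071+0.2154²/2)·0.7848) / 0.190821 = (0.111060 + 0.073927) / 0.190821 = 0.969427
d₂ = d₁ − σ√T = 0.969427 − 0.190821 = 0.778606
e^{−rT} = e^{−0.071·0.7848} = 0.945803
N(−d₁) = 0.166166,  N(−d₂) = 0.218106
Put price V = K·e^{−rT}·N(−d₂) − S·N(−d₁) = 35.299525 − 31.774290 = 3.525235
φ(d₁) = (1/√(2π))·e^{−d₁²/2} = 0.249366
ν = S·φ(d₁)·√T = 42.242580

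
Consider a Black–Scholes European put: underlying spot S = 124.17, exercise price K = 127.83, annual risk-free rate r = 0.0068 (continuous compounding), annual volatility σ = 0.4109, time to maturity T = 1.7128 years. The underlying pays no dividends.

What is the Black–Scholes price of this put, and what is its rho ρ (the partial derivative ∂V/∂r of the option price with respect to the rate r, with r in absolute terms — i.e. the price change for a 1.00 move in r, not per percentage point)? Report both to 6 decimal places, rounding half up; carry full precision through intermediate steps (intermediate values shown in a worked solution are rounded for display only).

price = 27.655865
ρ = -133.825882

σ√T = 0.4109·√1.7128 = 0.537761
d₁ = (ln(S/K) + (r+σ²/2)T) / (σ√T) = (ln(124.17/127.83) + (0.0068+0.4109²/2)·1.7128) / 0.537761 = (-0.029050 + 0.156241) / 0.537761 = 0.236519
d₂ = d₁ − σ√T = 0.236519 − 0.537761 = -0.301242
e^{−rT} = e^{−0.0068·1.7128} = 0.988421
N(−d₁) = 0.406515,  N(−d₂) = 0.618385
Put price V = K·e^{−rT}·N(−d₂) − S·N(−d₁) = 78.132813 − 50.476948 = 27.655865
ρ = −K·T·e^{−rT}·N(−d₂) = -133.825882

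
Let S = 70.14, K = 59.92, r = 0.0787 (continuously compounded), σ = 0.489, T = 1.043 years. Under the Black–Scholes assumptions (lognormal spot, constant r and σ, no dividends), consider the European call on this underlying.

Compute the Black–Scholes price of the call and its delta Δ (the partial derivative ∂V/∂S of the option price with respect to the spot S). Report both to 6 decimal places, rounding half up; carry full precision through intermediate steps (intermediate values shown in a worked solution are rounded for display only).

σ√T = 0.489·√1.043 = 0.499403
d₁ = (ln(S/K) + (r+σ²/2)T) / (σ√T) = (ln(70.14/59.92) + (0.0787+0.489²/2)·1.043) / 0.499403 = (0.157483 + 0.206786) / 0.499403 = 0.729408
d₂ = d₁ − σ√T = 0.729408 − 0.499403 = 0.230006
e^{−rT} = e^{−0.0787·1.043} = 0.921194
N(d₁) = 0.767124,  N(d₂) = 0.590956
Call price V = S·N(d₁) − K·e^{−rT}·N(d₂) = 53.806080 − 32.619588 = 21.186493
Δ = N(d₁) = 0.767124

price = 21.186493
Δ = 0.767124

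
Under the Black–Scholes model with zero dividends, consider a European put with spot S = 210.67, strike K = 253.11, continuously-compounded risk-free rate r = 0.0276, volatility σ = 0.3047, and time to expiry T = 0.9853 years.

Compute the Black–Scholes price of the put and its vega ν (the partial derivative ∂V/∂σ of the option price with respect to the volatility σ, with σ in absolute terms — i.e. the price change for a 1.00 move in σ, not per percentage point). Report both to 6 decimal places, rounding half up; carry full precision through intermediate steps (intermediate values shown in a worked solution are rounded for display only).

σ√T = 0.3047·√0.9853 = 0.302452
d₁ = (ln(S/K) + (r+σ²/2)T) / (σ√T) = (ln(210.67/253.11) + (0.0276+0.3047²/2)·0.9853) / 0.302452 = (-0.183531 + 0.072933) / 0.302452 = -0.365672
d₂ = d₁ − σ√T = -0.365672 − 0.302452 = -0.668124
e^{−rT} = e^{−0.0276·0.9853} = 0.973172
N(−d₁) = 0.642695,  N(−d₂) = 0.747973
Put price V = K·e^{−rT}·N(−d₂) − S·N(−d₁) = 184.240378 − 135.396579 = 48.843799
φ(d₁) = (1/√(2π))·e^{−d₁²/2} = 0.373142
ν = S·φ(d₁)·√T = 78.029878

price = 48.843799
ν = 78.029878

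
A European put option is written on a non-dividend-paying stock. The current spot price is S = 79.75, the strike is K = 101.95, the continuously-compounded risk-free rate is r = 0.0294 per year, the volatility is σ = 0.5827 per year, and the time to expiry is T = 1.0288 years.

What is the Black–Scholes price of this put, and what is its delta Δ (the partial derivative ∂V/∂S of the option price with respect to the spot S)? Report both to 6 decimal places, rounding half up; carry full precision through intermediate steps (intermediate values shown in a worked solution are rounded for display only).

σ√T = 0.5827·√1.0288 = 0.591031
d₁ = (ln(S/K) + (r+σ²/2)T) / (σ√T) = (ln(79.75/101.95) + (0.0294+0.5827²/2)·1.0288) / 0.591031 = (-0.245586 + 0.204906) / 0.591031 = -0.068829
d₂ = d₁ − σ√T = -0.068829 − 0.591031 = -0.659860
e^{−rT} = e^{−0.0294·1.0288} = 0.970206
N(−d₁) = 0.527437,  N(−d₂) = 0.745328
Put price V = K·e^{−rT}·N(−d₂) − S·N(−d₁) = 73.722290 − 42.063108 = 31.659182
Δ = −N(−d₁) = -0.527437

price = 31.659182
Δ = -0.527437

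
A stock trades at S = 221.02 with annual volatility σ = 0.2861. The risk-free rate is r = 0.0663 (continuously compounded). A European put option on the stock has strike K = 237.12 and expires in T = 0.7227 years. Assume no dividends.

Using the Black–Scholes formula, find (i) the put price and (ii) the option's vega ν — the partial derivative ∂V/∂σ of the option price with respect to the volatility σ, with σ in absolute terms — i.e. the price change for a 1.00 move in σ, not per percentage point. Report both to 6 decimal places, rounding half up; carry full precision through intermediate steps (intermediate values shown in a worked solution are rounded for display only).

σ√T = 0.2861·√0.7227 = 0.243219
d₁ = (ln(S/K) + (r+σ²/2)T) / (σ√T) = (ln(221.02/237.12) + (0.0663+0.2861²/2)·0.7227) / 0.243219 = (-0.070313 + 0.077493) / 0.243219 = 0.029519
d₂ = d₁ − σ√T = 0.029519 − 0.243219 = -0.213700
e^{−rT} = e^{−0.0663·0.7227} = 0.953215
N(−d₁) = 0.488225,  N(−d₂) = 0.584609
Put price V = K·e^{−rT}·N(−d₂) − S·N(−d₁) = 132.137105 − 107.907582 = 24.229523
φ(d₁) = (1/√(2π))·e^{−d₁²/2} = 0.398769
ν = S·φ(d₁)·√T = 74.925811

price = 24.229523
ν = 74.925811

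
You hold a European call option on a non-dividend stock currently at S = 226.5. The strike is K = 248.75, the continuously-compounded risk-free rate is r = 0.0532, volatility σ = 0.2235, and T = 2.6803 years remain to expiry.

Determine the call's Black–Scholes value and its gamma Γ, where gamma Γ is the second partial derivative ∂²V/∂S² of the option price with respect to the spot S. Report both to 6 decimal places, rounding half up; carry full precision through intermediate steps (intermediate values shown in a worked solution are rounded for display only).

price = 37.781749
Γ = 0.004578

σ√T = 0.2235·√2.6803 = 0.365906
d₁ = (ln(S/K) + (r+σ²/2)T) / (σ√T) = (ln(226.5/248.75) + (0.0532+0.2235²/2)·2.6803) / 0.365906 = (-0.093703 + 0.209535) / 0.365906 = 0.316562
d₂ = d₁ − σ√T = 0.316562 − 0.365906 = -0.049343
e^{−rT} = e^{−0.0532·2.6803} = 0.867108
N(d₁) = 0.624212,  N(d₂) = 0.480323
Call price V = S·N(d₁) − K·e^{−rT}·N(d₂) = 141.384064 − 103.602315 = 37.781749
φ(d₁) = (1/√(2π))·e^{−d₁²/2} = 0.379445
Γ = φ(d₁) / (S·σ·√T) = 0.004578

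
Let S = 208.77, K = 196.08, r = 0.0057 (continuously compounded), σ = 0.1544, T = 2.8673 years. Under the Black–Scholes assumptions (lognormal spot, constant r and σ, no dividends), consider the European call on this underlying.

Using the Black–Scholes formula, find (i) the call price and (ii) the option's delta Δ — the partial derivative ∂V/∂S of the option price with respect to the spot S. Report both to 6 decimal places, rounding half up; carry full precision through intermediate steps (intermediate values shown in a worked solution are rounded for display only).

price = 29.764098
Δ = 0.667527

σ√T = 0.1544·√2.8673 = 0.261447
d₁ = (ln(S/K) + (r+σ²/2)T) / (σ√T) = (ln(208.77/196.08) + (0.0057+0.1544²/2)·2.8673) / 0.261447 = (0.062710 + 0.050521) / 0.261447 = 0.433095
d₂ = d₁ − σ√T = 0.433095 − 0.261447 = 0.171647
e^{−rT} = e^{−0.0057·2.8673} = 0.983789
N(d₁) = 0.667527,  N(d₂) = 0.568143
Call price V = S·N(d₁) − K·e^{−rT}·N(d₂) = 139.359607 − 109.595510 = 29.764098
Δ = N(d₁) = 0.667527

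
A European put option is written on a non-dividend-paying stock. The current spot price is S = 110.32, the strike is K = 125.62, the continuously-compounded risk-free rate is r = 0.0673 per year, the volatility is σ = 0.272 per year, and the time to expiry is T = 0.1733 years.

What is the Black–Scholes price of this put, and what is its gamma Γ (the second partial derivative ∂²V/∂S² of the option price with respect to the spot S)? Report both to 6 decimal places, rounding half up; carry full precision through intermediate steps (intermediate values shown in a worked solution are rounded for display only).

price = 14.857031
Γ = 0.019615

σ√T = 0.272·√0.1733 = 0.113232
d₁ = (ln(S/K) + (r+σ²/2)T) / (σ√T) = (ln(110.32/125.62) + (0.0673+0.272²/2)·0.1733) / 0.113232 = (-0.129876 + 0.018074) / 0.113232 = -0.987377
d₂ = d₁ − σ√T = -0.987377 − 0.113232 = -1.100609
e^{−rT} = e^{−0.0673·0.1733} = 0.988405
N(−d₁) = 0.838271,  N(−d₂) = 0.864467
Put price V = K·e^{−rT}·N(−d₂) − S·N(−d₁) = 107.335101 − 92.478070 = 14.857031
φ(d₁) = (1/√(2π))·e^{−d₁²/2} = 0.245025
Γ = φ(d₁) / (S·σ·√T) = 0.019615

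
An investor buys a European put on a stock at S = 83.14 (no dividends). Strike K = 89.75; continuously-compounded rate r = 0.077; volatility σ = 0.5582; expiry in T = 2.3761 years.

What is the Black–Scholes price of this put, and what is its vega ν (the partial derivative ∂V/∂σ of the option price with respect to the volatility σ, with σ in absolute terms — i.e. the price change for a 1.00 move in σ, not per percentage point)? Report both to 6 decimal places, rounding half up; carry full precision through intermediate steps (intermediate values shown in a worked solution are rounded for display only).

price = 22.275543
ν = 43.855042

σ√T = 0.5582·√2.3761 = 0.860443
d₁ = (ln(S/K) + (r+σ²/2)T) / (σ√T) = (ln(83.14/89.75) + (0.077+0.5582²/2)·2.3761) / 0.860443 = (-0.076502 + 0.553141) / 0.860443 = 0.553946
d₂ = d₁ − σ√T = 0.553946 − 0.860443 = -0.306497
e^{−rT} = e^{−0.077·2.3761} = 0.832802
N(−d₁) = 0.289808,  N(−d₂) = 0.620387
Put price V = K·e^{−rT}·N(−d₂) − S·N(−d₁) = 46.370180 − 24.094636 = 22.275543
φ(d₁) = (1/√(2π))·e^{−d₁²/2} = 0.342198
ν = S·φ(d₁)·√T = 43.855042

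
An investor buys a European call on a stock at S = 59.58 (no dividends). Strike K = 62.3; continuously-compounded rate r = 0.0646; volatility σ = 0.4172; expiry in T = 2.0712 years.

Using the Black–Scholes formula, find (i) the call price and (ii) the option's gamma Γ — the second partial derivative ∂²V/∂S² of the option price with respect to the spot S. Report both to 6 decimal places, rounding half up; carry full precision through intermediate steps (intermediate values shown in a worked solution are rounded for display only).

σ√T = 0.4172·√2.0712 = 0.600420
d₁ = (ln(S/K) + (r+σ²/2)T) / (σ√T) = (ln(59.58/62.3) + (0.0646+0.4172²/2)·2.0712) / 0.600420 = (-0.044641 + 0.314052) / 0.600420 = 0.448703
d₂ = d₁ − σ√T = 0.448703 − 0.600420 = -0.151717
e^{−rT} = e^{−0.0646·2.0712} = 0.874765
N(d₁) = 0.673177,  N(d₂) = 0.439705
Call price V = S·N(d₁) − K·e^{−rT}·N(d₂) = 40.107885 − 23.962989 = 16.144896
φ(d₁) = (1/√(2π))·e^{−d₁²/2} = 0.360737
Γ = φ(d₁) / (S·σ·√T) = 0.010084

price = 16.144896
Γ = 0.010084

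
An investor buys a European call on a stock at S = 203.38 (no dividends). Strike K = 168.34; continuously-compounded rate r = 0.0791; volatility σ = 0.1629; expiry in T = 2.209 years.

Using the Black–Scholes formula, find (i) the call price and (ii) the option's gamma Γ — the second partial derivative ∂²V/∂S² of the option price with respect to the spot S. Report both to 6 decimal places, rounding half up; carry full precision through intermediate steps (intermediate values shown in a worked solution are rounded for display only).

price = 63.217300
Γ = 0.002168

σ√T = 0.1629·√2.209 = 0.242113
d₁ = (ln(S/K) + (r+σ²/2)T) / (σ√T) = (ln(203.38/168.34) + (0.0791+0.1629²/2)·2.209) / 0.242113 = (0.189090 + 0.204041) / 0.242113 = 1.623750
d₂ = d₁ − σ√T = 1.623750 − 0.242113 = 1.381637
e^{−rT} = e^{−0.0791·2.209} = 0.839682
N(d₁) = 0.947785,  N(d₂) = 0.916458
Call price V = S·N(d₁) − K·e^{−rT}·N(d₂) = 192.760600 − 129.543301 = 63.217300
φ(d₁) = (1/√(2π))·e^{−d₁²/2} = 0.106755
Γ = φ(d₁) / (S·σ·√T) = 0.002168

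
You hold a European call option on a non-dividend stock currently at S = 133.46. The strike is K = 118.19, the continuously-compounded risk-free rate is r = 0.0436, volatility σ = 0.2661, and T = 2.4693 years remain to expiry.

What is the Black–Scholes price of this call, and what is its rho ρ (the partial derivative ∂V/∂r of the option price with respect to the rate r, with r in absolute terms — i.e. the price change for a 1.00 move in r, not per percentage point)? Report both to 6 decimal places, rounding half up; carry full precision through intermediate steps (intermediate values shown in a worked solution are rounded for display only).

σ√T = 0.2661·√2.4693 = 0.418150
d₁ = (ln(S/K) + (r+σ²/2)T) / (σ√T) = (ln(133.46/118.19) + (0.0436+0.2661²/2)·2.4693) / 0.418150 = (0.121508 + 0.195086) / 0.418150 = 0.757132
d₂ = d₁ − σ√T = 0.757132 − 0.418150 = 0.338982
e^{−rT} = e^{−0.0436·2.4693} = 0.897932
N(d₁) = 0.775515,  N(d₂) = 0.632688
Call price V = S·N(d₁) − K·e^{−rT}·N(d₂) = 103.500165 − 67.145014 = 36.355151
ρ = K·T·e^{−rT}·N(d₂) = 165.801183

price = 36.355151
ρ = 165.801183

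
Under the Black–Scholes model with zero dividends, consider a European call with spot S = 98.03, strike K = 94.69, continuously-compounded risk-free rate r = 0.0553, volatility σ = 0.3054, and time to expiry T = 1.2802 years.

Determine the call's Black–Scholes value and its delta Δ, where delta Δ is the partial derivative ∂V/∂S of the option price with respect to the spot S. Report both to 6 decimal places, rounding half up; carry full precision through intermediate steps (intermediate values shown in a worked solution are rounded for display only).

σ√T = 0.3054·√1.2802 = 0.345548
d₁ = (ln(S/K) + (r+σ²/2)T) / (σ√T) = (ln(98.03/94.69) + (0.0553+0.3054²/2)·1.2802) / 0.345548 = (0.034665 + 0.130497) / 0.345548 = 0.477971
d₂ = d₁ − σ√T = 0.477971 − 0.345548 = 0.132423
e^{−rT} = e^{−0.0553·1.2802} = 0.931653
N(d₁) = 0.683665,  N(d₂) = 0.552675
Call price V = S·N(d₁) − K·e^{−rT}·N(d₂) = 67.019644 − 48.756025 = 18.263618
Δ = N(d₁) = 0.683665

price = 18.263618
Δ = 0.683665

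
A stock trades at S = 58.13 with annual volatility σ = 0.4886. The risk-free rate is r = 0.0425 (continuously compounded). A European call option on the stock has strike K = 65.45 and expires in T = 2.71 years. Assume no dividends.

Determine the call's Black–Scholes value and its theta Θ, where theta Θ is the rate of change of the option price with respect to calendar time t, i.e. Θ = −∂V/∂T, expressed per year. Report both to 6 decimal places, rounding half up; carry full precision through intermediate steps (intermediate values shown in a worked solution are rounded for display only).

σ√T = 0.4886·√2.71 = 0.804337
d₁ = (ln(S/K) + (r+σ²/2)T) / (σ√T) = (ln(58.13/65.45) + (0.0425+0.4886²/2)·2.71) / 0.804337 = (-0.118605 + 0.438654) / 0.804337 = 0.397905
d₂ = d₁ − σ√T = 0.397905 − 0.804337 = -0.406432
e^{−rT} = e^{−0.0425·2.71} = 0.891210
N(d₁) = 0.654650,  N(d₂) = 0.342212
Call price V = S·N(d₁) − K·e^{−rT}·N(d₂) = 38.054791 − 19.961151 = 18.093640
φ(d₁) = (1/√(2π))·e^{−d₁²/2} = 0.368578
Θ = −S·φ(d₁)·σ/(2√T) − r·K·e^{−rT}·N(d₂) = −3.179572 − 0.848349 = -4.027921

price = 18.093640
Θ = -4.027921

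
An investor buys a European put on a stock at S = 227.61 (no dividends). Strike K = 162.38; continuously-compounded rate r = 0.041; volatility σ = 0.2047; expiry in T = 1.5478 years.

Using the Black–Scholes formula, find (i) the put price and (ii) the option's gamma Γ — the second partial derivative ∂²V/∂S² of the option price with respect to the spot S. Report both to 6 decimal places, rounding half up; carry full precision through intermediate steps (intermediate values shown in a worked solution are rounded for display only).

price = 1.161540
Γ = 0.001616

σ√T = 0.2047·√1.5478 = 0.254669
d₁ = (ln(S/K) + (r+σ²/2)T) / (σ√T) = (ln(227.61/162.38) + (0.041+0.2047²/2)·1.5478) / 0.254669 = (0.337694 + 0.095888) / 0.254669 = 1.702536
d₂ = d₁ − σ√T = 1.702536 − 0.254669 = 1.447867
e^{−rT} = e^{−0.041·1.5478} = 0.938512
N(−d₁) = 0.044328,  N(−d₂) = 0.073827
Put price V = K·e^{−rT}·N(−d₂) − S·N(−d₁) = 11.250926 − 10.089385 = 1.161540
φ(d₁) = (1/√(2π))·e^{−d₁²/2} = 0.093644
Γ = φ(d₁) / (S·σ·√T) = 0.001616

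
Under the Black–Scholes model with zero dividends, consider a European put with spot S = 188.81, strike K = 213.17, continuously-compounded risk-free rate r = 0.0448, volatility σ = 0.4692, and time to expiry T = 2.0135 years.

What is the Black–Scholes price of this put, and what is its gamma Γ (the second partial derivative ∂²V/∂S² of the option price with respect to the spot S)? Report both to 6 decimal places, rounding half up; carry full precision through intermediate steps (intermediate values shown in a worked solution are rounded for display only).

price = 53.056647
Γ = 0.003046

σ√T = 0.4692·√2.0135 = 0.665785
d₁ = (ln(S/K) + (r+σ²/2)T) / (σ√T) = (ln(188.81/213.17) + (0.0448+0.4692²/2)·2.0135) / 0.665785 = (-0.121349 + 0.311839) / 0.665785 = 0.286115
d₂ = d₁ − σ√T = 0.286115 − 0.665785 = -0.379670
e^{−rT} = e^{−0.0448·2.0135} = 0.913744
N(−d₁) = 0.387395,  N(−d₂) = 0.647905
Put price V = K·e^{−rT}·N(−d₂) − S·N(−d₁) = 126.200734 − 73.144087 = 53.056647
φ(d₁) = (1/√(2π))·e^{−d₁²/2} = 0.382943
Γ = φ(d₁) / (S·σ·√T) = 0.003046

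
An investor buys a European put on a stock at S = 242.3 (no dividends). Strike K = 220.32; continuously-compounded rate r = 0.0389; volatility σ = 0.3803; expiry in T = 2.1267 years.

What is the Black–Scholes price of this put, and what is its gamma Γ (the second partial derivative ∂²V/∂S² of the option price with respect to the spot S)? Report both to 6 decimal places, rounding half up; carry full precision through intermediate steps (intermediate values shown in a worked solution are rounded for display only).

price = 31.289587
Γ = 0.002483

σ√T = 0.3803·√2.1267 = 0.554599
d₁ = (ln(S/K) + (r+σ²/2)T) / (σ√T) = (ln(242.3/220.32) + (0.0389+0.3803²/2)·2.1267) / 0.554599 = (0.095096 + 0.236519) / 0.554599 = 0.597935
d₂ = d₁ − σ√T = 0.597935 − 0.554599 = 0.043336
e^{−rT} = e^{−0.0389·2.1267} = 0.920601
N(−d₁) = 0.274942,  N(−d₂) = 0.482717
Put price V = K·e^{−rT}·N(−d₂) − S·N(−d₁) = 97.907939 − 66.618351 = 31.289587
φ(d₁) = (1/√(2π))·e^{−d₁²/2} = 0.333637
Γ = φ(d₁) / (S·σ·√T) = 0.002483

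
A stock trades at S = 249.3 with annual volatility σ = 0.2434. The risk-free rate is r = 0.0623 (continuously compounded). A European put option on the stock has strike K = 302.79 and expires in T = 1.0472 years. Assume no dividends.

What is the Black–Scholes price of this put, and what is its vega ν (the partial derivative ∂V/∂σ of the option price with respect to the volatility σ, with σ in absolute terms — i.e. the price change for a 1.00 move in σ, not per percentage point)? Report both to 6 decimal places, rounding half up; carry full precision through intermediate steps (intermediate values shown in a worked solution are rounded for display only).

σ√T = 0.2434·√1.0472 = 0.249078
d₁ = (ln(S/K) + (r+σ²/2)T) / (σ√T) = (ln(249.3/302.79) + (0.0623+0.2434²/2)·1.0472) / 0.249078 = (-0.194383 + 0.096260) / 0.249078 = -0.393941
d₂ = d₁ − σ√T = -0.393941 − 0.249078 = -0.643019
e^{−rT} = e^{−0.0623·1.0472} = 0.936842
N(−d₁) = 0.653188,  N(−d₂) = 0.739894
Put price V = K·e^{−rT}·N(−d₂) − S·N(−d₁) = 209.883100 − 162.839685 = 47.043415
φ(d₁) = (1/√(2π))·e^{−d₁²/2} = 0.369157
ν = S·φ(d₁)·√T = 94.177727

price = 47.043415
ν = 94.177727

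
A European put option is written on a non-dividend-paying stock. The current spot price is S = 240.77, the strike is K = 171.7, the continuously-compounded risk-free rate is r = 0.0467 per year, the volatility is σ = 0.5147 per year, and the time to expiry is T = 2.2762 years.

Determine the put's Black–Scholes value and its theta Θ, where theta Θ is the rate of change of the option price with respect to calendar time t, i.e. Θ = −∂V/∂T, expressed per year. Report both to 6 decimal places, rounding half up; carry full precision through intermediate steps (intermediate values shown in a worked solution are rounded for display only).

price = 25.379318
Θ = -7.250965

σ√T = 0.5147·√2.2762 = 0.776532
d₁ = (ln(S/K) + (r+σ²/2)T) / (σ√T) = (ln(240.77/171.7) + (0.0467+0.5147²/2)·2.2762) / 0.776532 = (0.338093 + 0.407800) / 0.776532 = 0.960544
d₂ = d₁ − σ√T = 0.960544 − 0.776532 = 0.184012
e^{−rT} = e^{−0.0467·2.2762} = 0.899156
N(−d₁) = 0.168391,  N(−d₂) = 0.427002
Put price V = K·e^{−rT}·N(−d₂) − S·N(−d₁) = 65.922781 − 40.543463 = 25.379318
φ(d₁) = (1/√(2π))·e^{−d₁²/2} = 0.251513
Θ = −S·φ(d₁)·σ/(2√T) + r·K·e^{−rT}·N(−d₂) = −10.329559 + 3.078594 = -7.250965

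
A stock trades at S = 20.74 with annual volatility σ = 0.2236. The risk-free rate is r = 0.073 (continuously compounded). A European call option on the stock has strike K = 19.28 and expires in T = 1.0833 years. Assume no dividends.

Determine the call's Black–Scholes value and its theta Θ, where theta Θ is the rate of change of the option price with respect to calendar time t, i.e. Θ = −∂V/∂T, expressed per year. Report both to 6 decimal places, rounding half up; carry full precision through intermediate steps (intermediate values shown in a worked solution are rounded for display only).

price = 3.614425
Θ = -1.576863

σ√T = 0.2236·√1.0833 = 0.232727
d₁ = (ln(S/K) + (r+σ²/2)T) / (σ√T) = (ln(20.74/19.28) + (0.073+0.2236²/2)·1.0833) / 0.232727 = (0.072996 + 0.106162) / 0.232727 = 0.769820
d₂ = d₁ − σ√T = 0.769820 − 0.232727 = 0.537093
e^{−rT} = e^{−0.073·1.0833} = 0.923965
N(d₁) = 0.779297,  N(d₂) = 0.704398
Call price V = S·N(d₁) − K·e^{−rT}·N(d₂) = 16.162613 − 12.548188 = 3.614425
φ(d₁) = (1/√(2π))·e^{−d₁²/2} = 0.296636
Θ = −S·φ(d₁)·σ/(2√T) − r·K·e^{−rT}·N(d₂) = −0.660845 − 0.916018 = -1.576863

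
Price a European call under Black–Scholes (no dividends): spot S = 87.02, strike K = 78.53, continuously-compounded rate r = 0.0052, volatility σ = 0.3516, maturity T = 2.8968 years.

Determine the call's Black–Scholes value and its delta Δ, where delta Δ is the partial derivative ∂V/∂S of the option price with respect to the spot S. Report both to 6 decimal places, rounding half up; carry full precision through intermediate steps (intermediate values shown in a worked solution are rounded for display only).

σ√T = 0.3516·√2.8968 = 0.598423
d₁ = (ln(S/K) + (r+σ²/2)T) / (σ√T) = (ln(87.02/78.53) + (0.0052+0.3516²/2)·2.8968) / 0.598423 = (0.102657 + 0.194118) / 0.598423 = 0.495930
d₂ = d₁ − σ√T = 0.495930 − 0.598423 = -0.102493
e^{−rT} = e^{−0.0052·2.8968} = 0.985050
N(d₁) = 0.690028,  N(d₂) = 0.459183
Call price V = S·N(d₁) − K·e^{−rT}·N(d₂) = 60.046231 − 35.520500 = 24.525731
Δ = N(d₁) = 0.690028

price = 24.525731
Δ = 0.690028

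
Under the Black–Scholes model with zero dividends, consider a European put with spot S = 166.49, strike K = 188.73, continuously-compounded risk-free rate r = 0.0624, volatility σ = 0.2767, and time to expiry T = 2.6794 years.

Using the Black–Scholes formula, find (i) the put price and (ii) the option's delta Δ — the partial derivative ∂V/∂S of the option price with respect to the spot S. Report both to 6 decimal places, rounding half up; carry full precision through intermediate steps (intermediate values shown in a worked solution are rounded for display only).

σ√T = 0.2767·√2.6794 = 0.452927
d₁ = (ln(S/K) + (r+σ²/2)T) / (σ√T) = (ln(166.49/188.73) + (0.0624+0.2767²/2)·2.6794) / 0.452927 = (-0.125382 + 0.269766) / 0.452927 = 0.318779
d₂ = d₁ − σ√T = 0.318779 − 0.452927 = -0.134147
e^{−rT} = e^{−0.0624·2.6794} = 0.846035
N(−d₁) = 0.374947,  N(−d₂) = 0.553357
Put price V = K·e^{−rT}·N(−d₂) − S·N(−d₁) = 88.355716 − 62.424912 = 25.930804
Δ = −N(−d₁) = -0.374947

price = 25.930804
Δ = -0.374947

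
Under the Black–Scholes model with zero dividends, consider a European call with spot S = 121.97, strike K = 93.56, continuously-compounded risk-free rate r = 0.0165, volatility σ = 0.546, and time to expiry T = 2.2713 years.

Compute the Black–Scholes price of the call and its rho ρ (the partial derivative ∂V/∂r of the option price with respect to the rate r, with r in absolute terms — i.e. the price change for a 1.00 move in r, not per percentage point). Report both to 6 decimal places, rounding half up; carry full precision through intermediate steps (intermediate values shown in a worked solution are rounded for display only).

σ√T = 0.546·√2.2713 = 0.822867
d₁ = (ln(S/K) + (r+σ²/2)T) / (σ√T) = (ln(121.97/93.56) + (0.0165+0.546²/2)·2.2713) / 0.822867 = (0.265172 + 0.376032) / 0.822867 = 0.779231
d₂ = d₁ − σ√T = 0.779231 − 0.822867 = -0.043636
e^{−rT} = e^{−0.0165·2.2713} = 0.963217
N(d₁) = 0.782078,  N(d₂) = 0.482597
Call price V = S·N(d₁) − K·e^{−rT}·N(d₂) = 95.390084 − 43.490980 = 51.899105
ρ = K·T·e^{−rT}·N(d₂) = 98.781062

price = 51.899105
ρ = 98.781062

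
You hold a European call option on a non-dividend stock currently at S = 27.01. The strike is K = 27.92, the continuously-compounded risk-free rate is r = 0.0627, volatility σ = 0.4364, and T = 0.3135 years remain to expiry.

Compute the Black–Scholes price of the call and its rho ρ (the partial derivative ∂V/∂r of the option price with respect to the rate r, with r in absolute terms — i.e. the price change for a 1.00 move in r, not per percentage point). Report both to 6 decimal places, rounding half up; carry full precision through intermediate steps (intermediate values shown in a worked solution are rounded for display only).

price = 2.464936
ρ = 3.687244

σ√T = 0.4364·√0.3135 = 0.244345
d₁ = (ln(S/K) + (r+σ²/2)T) / (σ√T) = (ln(27.01/27.92) + (0.0627+0.4364²/2)·0.3135) / 0.244345 = (-0.033136 + 0.049509) / 0.244345 = 0.067006
d₂ = d₁ − σ√T = 0.067006 − 0.244345 = -0.177339
e^{−rT} = e^{−0.0627·0.3135} = 0.980535
N(d₁) = 0.526712,  N(d₂) = 0.429621
Call price V = S·N(d₁) − K·e^{−rT}·N(d₂) = 14.226479 − 11.761542 = 2.464936
ρ = K·T·e^{−rT}·N(d₂) = 3.687244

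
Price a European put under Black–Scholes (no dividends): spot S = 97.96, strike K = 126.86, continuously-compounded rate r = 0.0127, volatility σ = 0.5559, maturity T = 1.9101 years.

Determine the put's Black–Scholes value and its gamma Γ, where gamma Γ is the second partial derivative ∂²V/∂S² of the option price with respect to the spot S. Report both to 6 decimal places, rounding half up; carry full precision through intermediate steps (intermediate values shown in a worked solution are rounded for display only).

price = 47.548255
Γ = 0.005284

σ√T = 0.5559·√1.9101 = 0.768289
d₁ = (ln(S/K) + (r+σ²/2)T) / (σ√T) = (ln(97.96/126.86) + (0.0127+0.5559²/2)·1.9101) / 0.768289 = (-0.258525 + 0.319392) / 0.768289 = 0.079225
d₂ = d₁ − σ√T = 0.079225 − 0.768289 = -0.689064
e^{−rT} = e^{−0.0127·1.9101} = 0.976034
N(−d₁) = 0.468427,  N(−d₂) = 0.754609
Put price V = K·e^{−rT}·N(−d₂) − S·N(−d₁) = 93.435357 − 45.887101 = 47.548255
φ(d₁) = (1/√(2π))·e^{−d₁²/2} = 0.397692
Γ = φ(d₁) / (S·σ·√T) = 0.005284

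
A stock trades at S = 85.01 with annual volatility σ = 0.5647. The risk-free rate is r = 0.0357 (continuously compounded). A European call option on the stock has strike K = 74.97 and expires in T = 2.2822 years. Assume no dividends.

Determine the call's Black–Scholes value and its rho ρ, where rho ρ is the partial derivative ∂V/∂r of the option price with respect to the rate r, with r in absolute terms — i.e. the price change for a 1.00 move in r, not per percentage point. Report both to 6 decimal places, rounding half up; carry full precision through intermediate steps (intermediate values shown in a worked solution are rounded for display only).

σ√T = 0.5647·√2.2822 = 0.853090
d₁ = (ln(S/K) + (r+σ²/2)T) / (σ√T) = (ln(85.01/74.97) + (0.0357+0.5647²/2)·2.2822) / 0.853090 = (0.125681 + 0.445355) / 0.853090 = 0.669374
d₂ = d₁ − σ√T = 0.669374 − 0.853090 = -0.183715
e^{−rT} = e^{−0.0357·2.2822} = 0.921756
N(d₁) = 0.748372,  N(d₂) = 0.427118
Call price V = S·N(d₁) − K·e^{−rT}·N(d₂) = 63.619075 − 29.515619 = 34.103456
ρ = K·T·e^{−rT}·N(d₂) = 67.360546

price = 34.103456
ρ = 67.360546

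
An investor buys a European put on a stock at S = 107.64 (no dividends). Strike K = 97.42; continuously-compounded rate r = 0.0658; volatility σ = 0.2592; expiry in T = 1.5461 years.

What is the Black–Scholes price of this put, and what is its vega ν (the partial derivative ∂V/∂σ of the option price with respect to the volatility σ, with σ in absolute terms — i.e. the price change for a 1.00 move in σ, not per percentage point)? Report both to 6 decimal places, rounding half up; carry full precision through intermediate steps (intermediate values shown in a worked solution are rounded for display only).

σ√T = 0.2592·√1.5461 = 0.322295
d₁ = (ln(S/K) + (r+σ²/2)T) / (σ√T) = (ln(107.64/97.42) + (0.0658+0.2592²/2)·1.5461) / 0.322295 = (0.099761 + 0.153670) / 0.322295 = 0.786333
d₂ = d₁ − σ√T = 0.786333 − 0.322295 = 0.464038
e^{−rT} = e^{−0.0658·1.5461} = 0.903270
N(−d₁) = 0.215836,  N(−d₂) = 0.321310
Put price V = K·e^{−rT}·N(−d₂) − S·N(−d₁) = 28.274221 − 23.232616 = 5.041605
φ(d₁) = (1/√(2π))·e^{−d₁²/2} = 0.292849
ν = S·φ(d₁)·√T = 39.195501

price = 5.041605
ν = 39.195501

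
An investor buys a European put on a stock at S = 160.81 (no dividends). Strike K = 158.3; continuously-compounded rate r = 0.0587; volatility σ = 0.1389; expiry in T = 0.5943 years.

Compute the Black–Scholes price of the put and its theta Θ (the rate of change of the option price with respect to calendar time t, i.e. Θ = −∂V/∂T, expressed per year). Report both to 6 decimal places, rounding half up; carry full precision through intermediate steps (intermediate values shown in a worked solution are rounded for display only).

price = 3.461927
Θ = -2.003163

σ√T = 0.1389·√0.5943 = 0.107079
d₁ = (ln(S/K) + (r+σ²/2)T) / (σ√T) = (ln(160.81/158.3) + (0.0587+0.1389²/2)·0.5943) / 0.107079 = (0.015732 + 0.040618) / 0.107079 = 0.526246
d₂ = d₁ − σ√T = 0.526246 − 0.107079 = 0.419166
e^{−rT} = e^{−0.0587·0.5943} = 0.965716
N(−d₁) = 0.299359,  N(−d₂) = 0.337547
Put price V = K·e^{−rT}·N(−d₂) − S·N(−d₁) = 51.601810 − 48.139883 = 3.461927
φ(d₁) = (1/√(2π))·e^{−d₁²/2} = 0.347356
Θ = −S·φ(d₁)·σ/(2√T) + r·K·e^{−rT}·N(−d₂) = −5.032189 + 3.029026 = -2.003163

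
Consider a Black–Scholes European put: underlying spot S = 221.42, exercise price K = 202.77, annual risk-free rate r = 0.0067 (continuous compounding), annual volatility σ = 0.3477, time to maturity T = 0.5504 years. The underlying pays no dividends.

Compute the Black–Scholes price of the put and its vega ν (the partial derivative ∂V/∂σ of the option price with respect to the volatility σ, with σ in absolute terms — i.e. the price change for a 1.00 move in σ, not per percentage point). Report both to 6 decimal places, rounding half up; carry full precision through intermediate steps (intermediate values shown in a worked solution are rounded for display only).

σ√T = 0.3477·√0.5504 = 0.257955
d₁ = (ln(S/K) + (r+σ²/2)T) / (σ√T) = (ln(221.42/202.77) + (0.0067+0.3477²/2)·0.5504) / 0.257955 = (0.087989 + 0.036958) / 0.257955 = 0.484376
d₂ = d₁ − σ√T = 0.484376 − 0.257955 = 0.226421
e^{−rT} = e^{−0.0067·0.5504} = 0.996319
N(−d₁) = 0.314060,  N(−d₂) = 0.410437
Put price V = K·e^{−rT}·N(−d₂) − S·N(−d₁) = 82.918004 − 69.539095 = 13.378909
φ(d₁) = (1/√(2π))·e^{−d₁²/2} = 0.354783
ν = S·φ(d₁)·√T = 58.279942

price = 13.378909
ν = 58.279942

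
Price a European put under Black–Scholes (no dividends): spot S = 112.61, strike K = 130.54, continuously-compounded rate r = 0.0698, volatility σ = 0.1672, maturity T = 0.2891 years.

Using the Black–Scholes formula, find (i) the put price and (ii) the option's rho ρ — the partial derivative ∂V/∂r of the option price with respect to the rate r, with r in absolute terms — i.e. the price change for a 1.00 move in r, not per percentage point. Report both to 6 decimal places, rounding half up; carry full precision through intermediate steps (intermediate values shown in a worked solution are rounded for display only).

price = 15.701319
ρ = -34.337017

σ√T = 0.1672·√0.2891 = 0.089900
d₁ = (ln(S/K) + (r+σ²/2)T) / (σ√T) = (ln(112.61/130.54) + (0.0698+0.1672²/2)·0.2891) / 0.089900 = (-0.147749 + 0.024220) / 0.089900 = -1.374069
d₂ = d₁ − σ√T = -1.374069 − 0.089900 = -1.463969
e^{−rT} = e^{−0.0698·0.2891} = 0.980023
N(−d₁) = 0.915290,  N(−d₂) = 0.928399
Put price V = K·e^{−rT}·N(−d₂) − S·N(−d₁) = 118.772110 − 103.070791 = 15.701319
ρ = −K·T·e^{−rT}·N(−d₂) = -34.337017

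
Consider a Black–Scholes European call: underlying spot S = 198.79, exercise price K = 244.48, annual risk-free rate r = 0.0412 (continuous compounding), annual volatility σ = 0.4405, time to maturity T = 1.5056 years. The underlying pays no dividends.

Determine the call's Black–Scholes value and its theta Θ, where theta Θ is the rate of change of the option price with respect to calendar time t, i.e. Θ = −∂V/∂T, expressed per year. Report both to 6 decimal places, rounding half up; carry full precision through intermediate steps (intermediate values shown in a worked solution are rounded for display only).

price = 31.743690
Θ = -17.029841

σ√T = 0.4405·√1.5056 = 0.540506
d₁ = (ln(S/K) + (r+σ²/2)T) / (σ√T) = (ln(198.79/244.48) + (0.0412+0.4405²/2)·1.5056) / 0.540506 = (-0.206885 + 0.208104) / 0.540506 = 0.002257
d₂ = d₁ − σ√T = 0.002257 − 0.540506 = -0.538250
e^{−rT} = e^{−0.0412·1.5056} = 0.939854
N(d₁) = 0.500900,  N(d₂) = 0.295202
Call price V = S·N(d₁) − K·e^{−rT}·N(d₂) = 99.573961 − 67.830271 = 31.743690
φ(d₁) = (1/√(2π))·e^{−d₁²/2} = 0.398941
Θ = −S·φ(d₁)·σ/(2√T) − r·K·e^{−rT}·N(d₂) = −14.235234 − 2.794607 = -17.029841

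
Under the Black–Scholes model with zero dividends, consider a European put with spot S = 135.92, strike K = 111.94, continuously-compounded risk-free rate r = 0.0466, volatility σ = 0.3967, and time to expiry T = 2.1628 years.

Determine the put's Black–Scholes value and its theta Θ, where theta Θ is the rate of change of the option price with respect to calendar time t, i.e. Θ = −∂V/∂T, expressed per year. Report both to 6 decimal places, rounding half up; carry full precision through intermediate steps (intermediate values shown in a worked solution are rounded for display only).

price = 13.131293
Θ = -3.363639

σ√T = 0.3967·√2.1628 = 0.583405
d₁ = (ln(S/K) + (r+σ²/2)T) / (σ√T) = (ln(135.92/111.94) + (0.0466+0.3967²/2)·2.1628) / 0.583405 = (0.194103 + 0.270967) / 0.583405 = 0.797166
d₂ = d₁ − σ√T = 0.797166 − 0.583405 = 0.213761
e^{−rT} = e^{−0.0466·2.1628} = 0.904126
N(−d₁) = 0.212677,  N(−d₂) = 0.415367
Put price V = K·e^{−rT}·N(−d₂) − S·N(−d₁) = 42.038398 − 28.907104 = 13.131293
φ(d₁) = (1/√(2π))·e^{−d₁²/2} = 0.290348
Θ = −S·φ(d₁)·σ/(2√T) + r·K·e^{−rT}·N(−d₂) = −5.322628 + 1.958989 = -3.363639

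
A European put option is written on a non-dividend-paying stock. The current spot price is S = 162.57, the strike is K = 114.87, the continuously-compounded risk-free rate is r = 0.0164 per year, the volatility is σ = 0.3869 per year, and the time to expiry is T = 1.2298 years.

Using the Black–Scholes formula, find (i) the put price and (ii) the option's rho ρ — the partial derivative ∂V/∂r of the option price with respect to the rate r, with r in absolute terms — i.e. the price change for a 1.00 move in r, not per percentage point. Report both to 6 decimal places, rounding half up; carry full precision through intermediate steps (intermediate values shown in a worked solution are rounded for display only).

price = 6.222427
ρ = -36.059071

σ√T = 0.3869·√1.2298 = 0.429058
d₁ = (ln(S/K) + (r+σ²/2)T) / (σ√T) = (ln(162.57/114.87) + (0.0164+0.3869²/2)·1.2298) / 0.429058 = (0.347308 + 0.112214) / 0.429058 = 1.071001
d₂ = d₁ − σ√T = 1.071001 − 0.429058 = 0.641943
e^{−rT} = e^{−0.0164·1.2298} = 0.980033
N(−d₁) = 0.142084,  N(−d₂) = 0.260455
Put price V = K·e^{−rT}·N(−d₂) − S·N(−d₁) = 29.321086 − 23.098659 = 6.222427
ρ = −K·T·e^{−rT}·N(−d₂) = -36.059071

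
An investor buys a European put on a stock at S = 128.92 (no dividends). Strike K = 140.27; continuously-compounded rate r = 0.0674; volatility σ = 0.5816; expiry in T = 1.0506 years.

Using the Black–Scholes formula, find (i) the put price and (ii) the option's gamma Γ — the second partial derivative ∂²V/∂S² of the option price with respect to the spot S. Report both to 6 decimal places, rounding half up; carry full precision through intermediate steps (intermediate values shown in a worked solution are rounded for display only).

σ√T = 0.5816·√1.0506 = 0.596133
d₁ = (ln(S/K) + (r+σ²/2)T) / (σ√T) = (ln(128.92/140.27) + (0.0674+0.5816²/2)·1.0506) / 0.596133 = (-0.084377 + 0.248498) / 0.596133 = 0.275309
d₂ = d₁ − σ√T = 0.275309 − 0.596133 = -0.320824
e^{−rT} = e^{−0.0674·1.0506} = 0.931638
N(−d₁) = 0.391540,  N(−d₂) = 0.625828
Put price V = K·e^{−rT}·N(−d₂) − S·N(−d₁) = 81.783809 − 50.477277 = 31.306532
φ(d₁) = (1/√(2π))·e^{−d₁²/2} = 0.384106
Γ = φ(d₁) / (S·σ·√T) = 0.004998

price = 31.306532
Γ = 0.004998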